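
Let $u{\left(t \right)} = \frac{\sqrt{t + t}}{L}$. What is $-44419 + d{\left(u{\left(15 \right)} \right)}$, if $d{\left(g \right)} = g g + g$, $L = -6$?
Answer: $- \frac{266509}{6} - \frac{\sqrt{30}}{6} \approx -44419.0$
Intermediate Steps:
$u{\left(t \right)} = - \frac{\sqrt{2} \sqrt{t}}{6}$ ($u{\left(t \right)} = \frac{\sqrt{t + t}}{-6} = \sqrt{2 t} \left(- \frac{1}{6}\right) = \sqrt{2} \sqrt{t} \left(- \frac{1}{6}\right) = - \frac{\sqrt{2} \sqrt{t}}{6}$)
$d{\left(g \right)} = g + g^{2}$ ($d{\left(g \right)} = g^{2} + g = g + g^{2}$)
$-44419 + d{\left(u{\left(15 \right)} \right)} = -44419 + - \frac{\sqrt{2} \sqrt{15}}{6} \left(1 - \frac{\sqrt{2} \sqrt{15}}{6}\right) = -44419 + - \frac{\sqrt{30}}{6} \left(1 - \frac{\sqrt{30}}{6}\right) = -44419 - \frac{\sqrt{30} \left(1 - \frac{\sqrt{30}}{6}\right)}{6}$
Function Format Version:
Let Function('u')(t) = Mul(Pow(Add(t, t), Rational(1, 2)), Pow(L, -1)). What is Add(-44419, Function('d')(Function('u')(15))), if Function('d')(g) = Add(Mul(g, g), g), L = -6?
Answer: Add(Rational(-266509, 6), Mul(Rational(-1, 6), Pow(30, Rational(1, 2)))) ≈ -44419.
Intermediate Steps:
Function('u')(t) = Mul(Rational(-1, 6), Pow(2, Rational(1, 2)), Pow(t, Rational(1, 2))) (Function('u')(t) = Mul(Pow(Add(t, t), Rational(1, 2)), Pow(-6, -1)) = Mul(Pow(Mul(2, t), Rational(1, 2)), Rational(-1, 6)) = Mul(Mul(Pow(2, Rational(1, 2)), Pow(t, Rational(1, 2))), Rational(-1, 6)) = Mul(Rational(-1, 6), Pow(2, Rational(1, 2)), Pow(t, Rational(1, 2))))
Function('d')(g) = Add(g, Pow(g, 2)) (Function('d')(g) = Add(Pow(g, 2), g) = Add(g, Pow(g, 2)))
Add(-44419, Function('d')(Function('u')(15))) = Add(-44419, Mul(Mul(Rational(-1, 6), Pow(2, Rational(1, 2)), Pow(15, Rational(1, 2))), Add(1, Mul(Rational(-1, 6), Pow(2, Rational(1, 2)), Pow(15, Rational(1, 2)))))) = Add(-44419, Mul(Mul(Rational(-1, 6), Pow(30, Rational(1, 2))), Add(1, Mul(Rational(-1, 6), Pow(30, Rational(1, 2)))))) = Add(-44419, Mul(Rational(-1, 6), Pow(30, Rational(1, 2)), Add(1, Mul(Rational(-1, 6), Pow(30, Rational(1, 2))))))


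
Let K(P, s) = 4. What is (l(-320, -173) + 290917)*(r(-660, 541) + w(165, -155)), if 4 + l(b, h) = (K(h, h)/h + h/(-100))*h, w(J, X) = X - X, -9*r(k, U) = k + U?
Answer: 1152783583/300 ≈ 3.8426e+6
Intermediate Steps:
r(k, U) = -U/9 - k/9 (r(k, U) = -(k + U)/9 = -(U + k)/9 = -U/9 - k/9)
w(J, X) = 0
l(b, h) = -4 + h*(4/h - h/100) (l(b, h) = -4 + (4/h + h/(-100))*h = -4 + (4/h + h*(-1/100))*h = -4 + (4/h - h/100)*h = -4 + h*(4/h - h/100))
(l(-320, -173) + 290917)*(r(-660, 541) + w(165, -155)) = (-1/100*(-173)² + 290917)*((-⅑*541 - ⅑*(-660)) + 0) = (-1/100*29929 + 290917)*((-541/9 + 220/3) + 0) = (-29929/100 + 290917)*(119/9 + 0) = (29061771/100)*(119/9) = 1152783583/300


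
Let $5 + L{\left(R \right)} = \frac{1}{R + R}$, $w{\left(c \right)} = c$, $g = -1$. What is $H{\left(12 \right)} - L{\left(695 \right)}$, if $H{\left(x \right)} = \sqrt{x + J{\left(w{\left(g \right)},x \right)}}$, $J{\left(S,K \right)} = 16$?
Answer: $\frac{6949}{1390} + 2 \sqrt{7} \approx 10.291$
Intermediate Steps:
$L{\left(R \right)} = -5 + \frac{1}{2 R}$ ($L{\left(R \right)} = -5 + \frac{1}{R + R} = -5 + \frac{1}{2 R}$)
$H{\left(x \right)} = \sqrt{16 + x}$ ($H{\left(x \right)} = \sqrt{x + 16} = \sqrt{16 + x}$)
$H{\left(12 \right)} - L{\left(695 \right)} = \sqrt{16 + 12} - \left(-5 + \frac{1}{2 \cdot 695}\right) = \sqrt{28} - \left(-5 + \frac{1}{2} \cdot \frac{1}{695}\right) = 2 \sqrt{7} - \left(-5 + \frac{1}{1390}\right) = 2 \sqrt{7} - - \frac{6949}{1390} = 2 \sqrt{7} + \frac{6949}{1390} = \frac{6949}{1390} + 2 \sqrt{7}$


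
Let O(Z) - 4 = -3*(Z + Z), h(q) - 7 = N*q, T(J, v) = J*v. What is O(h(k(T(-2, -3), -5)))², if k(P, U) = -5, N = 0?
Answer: 1444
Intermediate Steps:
h(q) = 7 (h(q) = 7 + 0*q = 7 + 0 = 7)
O(Z) = 4 - 6*Z (O(Z) = 4 - 3*(Z + Z) = 4 - 6*Z)
O(h(k(T(-2, -3), -5)))² = (4 - 6*7)² = (4 - 42)² = (-38)² = 1444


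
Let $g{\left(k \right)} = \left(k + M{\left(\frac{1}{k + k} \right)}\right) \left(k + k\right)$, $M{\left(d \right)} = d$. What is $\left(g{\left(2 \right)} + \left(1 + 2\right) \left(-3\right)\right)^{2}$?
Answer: $0$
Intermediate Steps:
$g{\left(k \right)} = 2 k \left(k + \frac{1}{2 k}\right)$ ($g{\left(k \right)} = \left(k + \frac{1}{k + k}\right) \left(k + k\right) = \left(k + \frac{1}{2 k}\right) 2 k = 2 k \left(k + \frac{1}{2 k}\right)$)
$\left(g{\left(2 \right)} + \left(1 + 2\right) \left(-3\right)\right)^{2} = \left(\left(1 + 2 \cdot 2^{2}\right) + \left(1 + 2\right) \left(-3\right)\right)^{2} = \left(\left(1 + 2 \cdot 4\right) + 3 \left(-3\right)\right)^{2} = \left(\left(1 + 8\right) - 9\right)^{2} = \left(9 - 9\right)^{2} = 0^{2} = 0$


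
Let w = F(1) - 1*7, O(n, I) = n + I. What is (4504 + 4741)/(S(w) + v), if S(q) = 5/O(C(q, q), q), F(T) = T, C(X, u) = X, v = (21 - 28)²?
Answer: 110940/583 ≈ 190.29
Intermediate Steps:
v = 49 (v = (-7)² = 49)
O(n, I) = I + n
w = -6 (w = 1 - 1*7 = 1 - 7 = -6)
S(q) = 5/(2*q) (S(q) = 5/(q + q) = 5/((2*q)) = 5*(1/(2*q)) = 5/(2*q))
(4504 + 4741)/(S(w) + v) = (4504 + 4741)/((5/2)/(-6) + 49) = 9245/((5/2)*(-⅙) + 49) = 9245/(-5/12 + 49) = 9245/(583/12) = 9245*(12/583) = 110940/583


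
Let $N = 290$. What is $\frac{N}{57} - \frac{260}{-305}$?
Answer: $\frac{20654}{3477} \approx 5.9402$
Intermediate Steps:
$\frac{N}{57} - \frac{260}{-305} = \frac{290}{57} - \frac{260}{-305} = 290 \cdot \frac{1}{57} - - \frac{52}{61} = \frac{290}{57} + \frac{52}{61} = \frac{20654}{3477}$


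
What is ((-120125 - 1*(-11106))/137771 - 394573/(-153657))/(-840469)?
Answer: -37609184300/17792290464918543 ≈ -2.1138e-6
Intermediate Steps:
((-120125 - 1*(-11106))/137771 - 394573/(-153657))/(-840469) = ((-120125 + 11106)*(1/137771) - 394573*(-1/153657))*(-1/840469) = (-109019*1/137771 + 394573/153657)*(-1/840469) = (-109019/137771 + 394573/153657)*(-1/840469) = (37609184300/21169478547)*(-1/840469) = -37609184300/17792290464918543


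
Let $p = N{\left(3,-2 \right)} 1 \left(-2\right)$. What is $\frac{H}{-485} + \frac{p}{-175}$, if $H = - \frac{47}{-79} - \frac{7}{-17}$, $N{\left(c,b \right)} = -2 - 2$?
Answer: $- \frac{1089488}{22797425} \approx -0.04779$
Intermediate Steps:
$N{\left(c,b \right)} = -4$
$H = \frac{1352}{1343}$ ($H = \left(-47\right) \left(- \frac{1}{79}\right) - - \frac{7}{17} = \frac{47}{79} + \frac{7}{17} = \frac{1352}{1343} \approx 1.0067$)
$p = 8$ ($p = \left(-4\right) 1 \left(-2\right) = \left(-4\right) \left(-2\right) = 8$)
$\frac{H}{-485} + \frac{p}{-175} = \frac{1352}{1343 \left(-485\right)} + \frac{8}{-175} = \frac{1352}{1343} \left(- \frac{1}{485}\right) + 8 \left(- \frac{1}{175}\right) = - \frac{1352}{651355} - \frac{8}{175} = - \frac{1089488}{22797425}$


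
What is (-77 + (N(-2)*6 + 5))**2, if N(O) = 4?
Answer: 2304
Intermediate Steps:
(-77 + (N(-2)*6 + 5))**2 = (-77 + (4*6 + 5))**2 = (-77 + (24 + 5))**2 = (-77 + 29)**2 = (-48)**2 = 2304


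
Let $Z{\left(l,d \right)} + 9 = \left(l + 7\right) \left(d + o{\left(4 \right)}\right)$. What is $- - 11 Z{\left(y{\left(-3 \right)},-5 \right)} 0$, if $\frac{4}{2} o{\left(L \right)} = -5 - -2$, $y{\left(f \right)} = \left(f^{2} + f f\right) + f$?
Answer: $0$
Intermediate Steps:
$y{\left(f \right)} = f + 2 f^{2}$ ($y{\left(f \right)} = \left(f^{2} + f^{2}\right) + f = 2 f^{2} + f = f + 2 f^{2}$)
$o{\left(L \right)} = - \frac{3}{2}$ ($o{\left(L \right)} = \frac{-5 - -2}{2} = \frac{-5 + 2}{2} = \frac{1}{2} \left(-3\right) = - \frac{3}{2}$)
$Z{\left(l,d \right)} = -9 + \left(7 + l\right) \left(- \frac{3}{2} + d\right)$ ($Z{\left(l,d \right)} = -9 + \left(l + 7\right) \left(d - \frac{3}{2}\right) = -9 + \left(7 + l\right) \left(- \frac{3}{2} + d\right)$)
$- - 11 Z{\left(y{\left(-3 \right)},-5 \right)} 0 = - - 11 \left(- \frac{39}{2} + 7 \left(-5\right) - \frac{3 \left(- 3 \left(1 + 2 \left(-3\right)\right)\right)}{2} - 5 \left(- 3 \left(1 + 2 \left(-3\right)\right)\right)\right) 0 = - - 11 \left(- \frac{39}{2} - 35 - \frac{3 \left(- 3 \left(1 - 6\right)\right)}{2} - 5 \left(- 3 \left(1 - 6\right)\right)\right) 0 = - - 11 \left(- \frac{39}{2} - 35 - \frac{3 \left(\left(-3\right) \left(-5\right)\right)}{2} - 5 \left(\left(-3\right) \left(-5\right)\right)\right) 0 = - - 11 \left(- \frac{39}{2} - 35 - \frac{45}{2} - 75\right) 0 = - \left(-11\right) \left(-152\right) 0 = - 1672 \cdot 0 = \left(-1\right) 0 = 0$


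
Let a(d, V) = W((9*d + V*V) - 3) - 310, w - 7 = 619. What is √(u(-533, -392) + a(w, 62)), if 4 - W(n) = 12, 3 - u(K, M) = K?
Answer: √218 ≈ 14.765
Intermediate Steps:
w = 626 (w = 7 + 619 = 626)
u(K, M) = 3 - K
W(n) = -8 (W(n) = 4 - 1*12 = 4 - 12 = -8)
a(d, V) = -318 (a(d, V) = -8 - 310 = -318)
√(u(-533, -392) + a(w, 62)) = √((3 - 1*(-533)) - 318) = √((3 + 533) - 318) = √(536 - 318) = √218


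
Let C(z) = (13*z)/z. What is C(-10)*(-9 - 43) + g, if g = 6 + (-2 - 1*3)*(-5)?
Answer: -645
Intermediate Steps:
C(z) = 13
g = 31 (g = 6 + (-2 - 3)*(-5) = 6 - 5*(-5) = 6 + 25 = 31)
C(-10)*(-9 - 43) + g = 13*(-9 - 43) + 31 = 13*(-52) + 31 = -676 + 31 = -645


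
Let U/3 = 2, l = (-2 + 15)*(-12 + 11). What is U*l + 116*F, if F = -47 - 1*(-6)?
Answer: -4834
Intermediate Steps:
l = -13 (l = 13*(-1) = -13)
U = 6 (U = 3*2 = 6)
F = -41 (F = -47 + 6 = -41)
U*l + 116*F = 6*(-13) + 116*(-41) = -78 - 4756 = -4834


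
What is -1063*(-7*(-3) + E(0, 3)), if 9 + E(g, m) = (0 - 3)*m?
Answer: -3189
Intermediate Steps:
E(g, m) = -9 - 3*m (E(g, m) = -9 + (0 - 3)*m = -9 - 3*m)
-1063*(-7*(-3) + E(0, 3)) = -1063*(-7*(-3) + (-9 - 3*3)) = -1063*(21 + (-9 - 9)) = -1063*(21 - 18) = -1063*3 = -3189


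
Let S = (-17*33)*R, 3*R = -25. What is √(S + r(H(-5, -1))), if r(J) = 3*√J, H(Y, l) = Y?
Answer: √(4675 + 3*I*√5) ≈ 68.374 + 0.0491*I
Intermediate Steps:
R = -25/3 (R = (⅓)*(-25) = -25/3 ≈ -8.3333)
S = 4675 (S = -17*33*(-25/3) = -561*(-25/3) = 4675)
√(S + r(H(-5, -1))) = √(4675 + 3*√(-5)) = √(4675 + 3*(I*√5)) = √(4675 + 3*I*√5)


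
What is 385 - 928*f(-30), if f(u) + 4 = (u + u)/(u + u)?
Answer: 3169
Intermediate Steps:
f(u) = -3 (f(u) = -4 + (u + u)/(u + u) = -4 + (2*u)/((2*u)) = -4 + (2*u)*(1/(2*u)) = -4 + 1 = -3)
385 - 928*f(-30) = 385 - 928*(-3) = 385 + 2784 = 3169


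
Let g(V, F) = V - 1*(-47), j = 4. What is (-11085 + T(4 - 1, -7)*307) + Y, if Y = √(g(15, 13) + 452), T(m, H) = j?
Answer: -9857 + √514 ≈ -9834.3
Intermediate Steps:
T(m, H) = 4
g(V, F) = 47 + V (g(V, F) = V + 47 = 47 + V)
Y = √514 (Y = √((47 + 15) + 452) = √(62 + 452) = √514 ≈ 22.672)
(-11085 + T(4 - 1, -7)*307) + Y = (-11085 + 4*307) + √514 = (-11085 + 1228) + √514 = -9857 + √514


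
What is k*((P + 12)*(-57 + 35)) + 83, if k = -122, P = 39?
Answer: 136967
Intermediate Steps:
k*((P + 12)*(-57 + 35)) + 83 = -122*(39 + 12)*(-57 + 35) + 83 = -6222*(-22) + 83 = -122*(-1122) + 83 = 136884 + 83 = 136967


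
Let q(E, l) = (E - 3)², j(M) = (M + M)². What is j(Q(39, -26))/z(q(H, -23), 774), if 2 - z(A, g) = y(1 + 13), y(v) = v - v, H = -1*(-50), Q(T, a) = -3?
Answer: 18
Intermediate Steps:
H = 50
j(M) = 4*M² (j(M) = (2*M)² = 4*M²)
y(v) = 0
q(E, l) = (-3 + E)²
z(A, g) = 2 (z(A, g) = 2 - 1*0 = 2 + 0 = 2)
j(Q(39, -26))/z(q(H, -23), 774) = (4*(-3)²)/2 = (4*9)*(½) = 36*(½) = 18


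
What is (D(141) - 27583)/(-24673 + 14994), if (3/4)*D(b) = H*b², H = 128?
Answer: -3365441/9679 ≈ -347.71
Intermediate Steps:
D(b) = 512*b²/3 (D(b) = 4*(128*b²)/3 = 512*b²/3)
(D(141) - 27583)/(-24673 + 14994) = ((512/3)*141² - 27583)/(-24673 + 14994) = ((512/3)*19881 - 27583)/(-9679) = (3393024 - 27583)*(-1/9679) = 3365441*(-1/9679) = -3365441/9679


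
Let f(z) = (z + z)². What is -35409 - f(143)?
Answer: -117205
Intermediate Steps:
f(z) = 4*z² (f(z) = (2*z)² = 4*z²)
-35409 - f(143) = -35409 - 4*143² = -35409 - 4*20449 = -35409 - 1*81796 = -35409 - 81796 = -117205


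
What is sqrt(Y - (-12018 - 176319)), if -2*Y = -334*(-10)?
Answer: sqrt(186667) ≈ 432.05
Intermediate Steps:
Y = -1670 (Y = -(-167)*(-10) = -1/2*3340 = -1670)
sqrt(Y - (-12018 - 176319)) = sqrt(-1670 - (-12018 - 176319)) = sqrt(-1670 - 1*(-188337)) = sqrt(-1670 + 188337) = sqrt(186667)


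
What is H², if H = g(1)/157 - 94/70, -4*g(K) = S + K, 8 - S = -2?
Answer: 894069801/483120400 ≈ 1.8506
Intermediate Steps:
S = 10 (S = 8 - 1*(-2) = 8 + 2 = 10)
g(K) = -5/2 - K/4 (g(K) = -(10 + K)/4 = -5/2 - K/4)
H = -29901/21980 (H = (-5/2 - ¼*1)/157 - 94/70 = (-5/2 - ¼)*(1/157) - 94*1/70 = -11/4*1/157 - 47/35 = -11/628 - 47/35 = -29901/21980 ≈ -1.3604)
H² = (-29901/21980)² = 894069801/483120400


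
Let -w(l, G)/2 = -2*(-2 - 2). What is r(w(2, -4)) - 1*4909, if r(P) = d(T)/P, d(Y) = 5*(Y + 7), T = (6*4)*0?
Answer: -78579/16 ≈ -4911.2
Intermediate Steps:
T = 0 (T = 24*0 = 0)
w(l, G) = -16 (w(l, G) = -(-4)*(-2 - 2) = -(-4)*(-4) = -2*8 = -16)
d(Y) = 35 + 5*Y (d(Y) = 5*(7 + Y) = 35 + 5*Y)
r(P) = 35/P (r(P) = (35 + 5*0)/P = (35 + 0)/P = 35/P)
r(w(2, -4)) - 1*4909 = 35/(-16) - 1*4909 = 35*(-1/16) - 4909 = -35/16 - 4909 = -78579/16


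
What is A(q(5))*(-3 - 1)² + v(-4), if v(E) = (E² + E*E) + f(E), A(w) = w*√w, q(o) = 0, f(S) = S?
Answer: 28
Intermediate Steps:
A(w) = w^(3/2)
v(E) = E + 2*E² (v(E) = (E² + E*E) + E = (E² + E²) + E = 2*E² + E = E + 2*E²)
A(q(5))*(-3 - 1)² + v(-4) = 0^(3/2)*(-3 - 1)² - 4*(1 + 2*(-4)) = 0*(-4)² - 4*(1 - 8) = 0*16 - 4*(-7) = 0 + 28 = 28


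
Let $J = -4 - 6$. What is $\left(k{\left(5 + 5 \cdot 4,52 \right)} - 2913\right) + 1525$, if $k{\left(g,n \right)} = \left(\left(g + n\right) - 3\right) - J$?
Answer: $-1304$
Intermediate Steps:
$J = -10$ ($J = -4 - 6 = -10$)
$k{\left(g,n \right)} = 7 + g + n$ ($k{\left(g,n \right)} = \left(\left(g + n\right) - 3\right) - -10 = \left(-3 + g + n\right) + 10 = 7 + g + n$)
$\left(k{\left(5 + 5 \cdot 4,52 \right)} - 2913\right) + 1525 = \left(\left(7 + \left(5 + 5 \cdot 4\right) + 52\right) - 2913\right) + 1525 = \left(\left(7 + \left(5 + 20\right) + 52\right) - 2913\right) + 1525 = \left(\left(7 + 25 + 52\right) - 2913\right) + 1525 = \left(84 - 2913\right) + 1525 = -2829 + 1525 = -1304$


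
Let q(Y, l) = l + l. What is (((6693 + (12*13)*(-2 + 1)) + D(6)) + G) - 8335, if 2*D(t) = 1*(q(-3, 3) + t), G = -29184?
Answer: -30976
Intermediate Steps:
q(Y, l) = 2*l
D(t) = 3 + t/2 (D(t) = (1*(2*3 + t))/2 = (1*(6 + t))/2 = (6 + t)/2 = 3 + t/2)
(((6693 + (12*13)*(-2 + 1)) + D(6)) + G) - 8335 = (((6693 + (12*13)*(-2 + 1)) + (3 + (1/2)*6)) - 29184) - 8335 = (((6693 + 156*(-1)) + (3 + 3)) - 29184) - 8335 = (((6693 - 156) + 6) - 29184) - 8335 = ((6537 + 6) - 29184) - 8335 = (6543 - 29184) - 8335 = -22641 - 8335 = -30976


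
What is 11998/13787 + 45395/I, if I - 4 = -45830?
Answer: -76040517/631803062 ≈ -0.12035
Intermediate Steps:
I = -45826 (I = 4 - 45830 = -45826)
11998/13787 + 45395/I = 11998/13787 + 45395/(-45826) = 11998*(1/13787) + 45395*(-1/45826) = 11998/13787 - 45395/45826 = -76040517/631803062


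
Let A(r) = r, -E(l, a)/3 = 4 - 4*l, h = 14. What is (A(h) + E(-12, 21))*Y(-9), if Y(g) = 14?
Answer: -1988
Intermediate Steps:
E(l, a) = -12 + 12*l (E(l, a) = -3*(4 - 4*l) = -12 + 12*l)
(A(h) + E(-12, 21))*Y(-9) = (14 + (-12 + 12*(-12)))*14 = (14 + (-12 - 144))*14 = (14 - 156)*14 = -142*14 = -1988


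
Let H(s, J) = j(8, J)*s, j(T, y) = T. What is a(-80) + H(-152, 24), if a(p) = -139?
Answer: -1355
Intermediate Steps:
H(s, J) = 8*s
a(-80) + H(-152, 24) = -139 + 8*(-152) = -139 - 1216 = -1355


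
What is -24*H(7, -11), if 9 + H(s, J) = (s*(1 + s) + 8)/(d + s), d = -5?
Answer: -552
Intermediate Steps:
H(s, J) = -9 + (8 + s*(1 + s))/(-5 + s) (H(s, J) = -9 + (s*(1 + s) + 8)/(-5 + s) = -9 + (8 + s*(1 + s))/(-5 + s))
-24*H(7, -11) = -24*(53 + 7² - 8*7)/(-5 + 7) = -24*(53 + 49 - 56)/2 = -12*46 = -24*23 = -552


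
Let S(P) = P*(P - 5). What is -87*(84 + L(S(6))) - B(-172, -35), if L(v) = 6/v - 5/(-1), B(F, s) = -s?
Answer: -7865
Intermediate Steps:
S(P) = P*(-5 + P)
L(v) = 5 + 6/v (L(v) = 6/v - 5*(-1) = 6/v + 5 = 5 + 6/v)
-87*(84 + L(S(6))) - B(-172, -35) = -87*(84 + (5 + 6/((6*(-5 + 6))))) - (-1)*(-35) = -87*(84 + (5 + 6/((6*1)))) - 1*35 = -87*(84 + (5 + 6/6)) - 35 = -87*(84 + (5 + 6*(⅙))) - 35 = -87*(84 + (5 + 1)) - 35 = -87*(84 + 6) - 35 = -87*90 - 35 = -7830 - 35 = -7865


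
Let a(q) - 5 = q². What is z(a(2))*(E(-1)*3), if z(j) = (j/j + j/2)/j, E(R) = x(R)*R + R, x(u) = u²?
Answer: -11/3 ≈ -3.6667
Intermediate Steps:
E(R) = R + R³ (E(R) = R²*R + R = R³ + R = R + R³)
a(q) = 5 + q²
z(j) = (1 + j/2)/j (z(j) = (1 + j*(½))/j = (1 + j/2)/j)
z(a(2))*(E(-1)*3) = ((2 + (5 + 2²))/(2*(5 + 2²)))*((-1 + (-1)³)*3) = ((2 + (5 + 4))/(2*(5 + 4)))*((-1 - 1)*3) = ((½)*(2 + 9)/9)*(-2*3) = ((½)*(⅑)*11)*(-6) = (11/18)*(-6) = -11/3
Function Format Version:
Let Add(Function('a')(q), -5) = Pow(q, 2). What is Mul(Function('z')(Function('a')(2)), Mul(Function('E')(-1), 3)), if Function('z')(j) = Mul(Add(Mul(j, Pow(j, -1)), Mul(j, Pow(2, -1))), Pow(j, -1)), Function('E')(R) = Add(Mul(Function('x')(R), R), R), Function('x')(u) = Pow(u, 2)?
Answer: Rational(-11, 3) ≈ -3.6667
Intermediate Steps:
Function('E')(R) = Add(R, Pow(R, 3)) (Function('E')(R) = Add(Mul(Pow(R, 2), R), R) = Add(Pow(R, 3), R) = Add(R, Pow(R, 3)))
Function('a')(q) = Add(5, Pow(q, 2))
Function('z')(j) = Mul(Pow(j, -1), Add(1, Mul(Rational(1, 2), j))) (Function('z')(j) = Mul(Add(1, Mul(j, Rational(1, 2))), Pow(j, -1)) = Mul(Add(1, Mul(Rational(1, 2), j)), Pow(j, -1)) = Mul(Pow(j, -1), Add(1, Mul(Rational(1, 2), j))))
Mul(Function('z')(Function('a')(2)), Mul(Function('E')(-1), 3)) = Mul(Mul(Rational(1, 2), Pow(Add(5, Pow(2, 2)), -1), Add(2, Add(5, Pow(2, 2)))), Mul(Add(-1, Pow(-1, 3)), 3)) = Mul(Mul(Rational(1, 2), Pow(Add(5, 4), -1), Add(2, Add(5, 4))), Mul(Add(-1, -1), 3)) = Mul(Mul(Rational(1, 2), Pow(9, -1), Add(2, 9)), Mul(-2, 3)) = Mul(Mul(Rational(1, 2), Rational(1, 9), 11), -6) = Mul(Rational(11, 18), -6) = Rational(-11, 3)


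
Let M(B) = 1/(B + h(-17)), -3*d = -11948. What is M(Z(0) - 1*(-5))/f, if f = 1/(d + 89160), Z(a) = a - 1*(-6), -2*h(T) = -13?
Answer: 558856/105 ≈ 5322.4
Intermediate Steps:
h(T) = 13/2 (h(T) = -1/2*(-13) = 13/2)
Z(a) = 6 + a (Z(a) = a + 6 = 6 + a)
d = 11948/3 (d = -1/3*(-11948) = 11948/3 ≈ 3982.7)
M(B) = 1/(13/2 + B) (M(B) = 1/(B + 13/2) = 1/(13/2 + B))
f = 3/279428 (f = 1/(11948/3 + 89160) = 1/(279428/3) = 3/279428 ≈ 1.0736e-5)
M(Z(0) - 1*(-5))/f = (2/(13 + 2*((6 + 0) - 1*(-5))))/(3/279428) = (2/(13 + 2*(6 + 5)))*(279428/3) = (2/(13 + 2*11))*(279428/3) = (2/(13 + 22))*(279428/3) = (2/35)*(279428/3) = 558856/105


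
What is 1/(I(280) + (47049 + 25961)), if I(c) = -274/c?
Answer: 140/10221263 ≈ 1.3697e-5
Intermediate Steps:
1/(I(280) + (47049 + 25961)) = 1/(-274/280 + (47049 + 25961)) = 1/(-274*1/280 + 73010) = 1/(-137/140 + 73010) = 1/(10221263/140) = 140/10221263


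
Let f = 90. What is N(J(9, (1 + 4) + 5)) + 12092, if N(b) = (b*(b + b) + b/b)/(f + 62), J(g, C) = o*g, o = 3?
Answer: 1839443/152 ≈ 12102.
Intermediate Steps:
J(g, C) = 3*g
N(b) = 1/152 + b²/76 (N(b) = (b*(b + b) + b/b)/(90 + 62) = (b*(2*b) + 1)/152 = (2*b² + 1)*(1/152) = (1 + 2*b²)*(1/152) = 1/152 + b²/76)
N(J(9, (1 + 4) + 5)) + 12092 = (1/152 + (3*9)²/76) + 12092 = (1/152 + (1/76)*27²) + 12092 = (1/152 + (1/76)*729) + 12092 = (1/152 + 729/76) + 12092 = 1459/152 + 12092 = 1839443/152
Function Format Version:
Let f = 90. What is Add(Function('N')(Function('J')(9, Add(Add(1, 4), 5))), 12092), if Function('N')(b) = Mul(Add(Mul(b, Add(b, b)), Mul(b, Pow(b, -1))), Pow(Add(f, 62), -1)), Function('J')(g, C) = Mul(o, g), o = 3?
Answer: Rational(1839443, 152) ≈ 12102.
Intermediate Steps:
Function('J')(g, C) = Mul(3, g)
Function('N')(b) = Add(Rational(1, 152), Mul(Rational(1, 76), Pow(b, 2))) (Function('N')(b) = Mul(Add(Mul(b, Add(b, b)), Mul(b, Pow(b, -1))), Pow(Add(90, 62), -1)) = Mul(Add(Mul(b, Mul(2, b)), 1), Pow(152, -1)) = Mul(Add(Mul(2, Pow(b, 2)), 1), Rational(1, 152)) = Mul(Add(1, Mul(2, Pow(b, 2))), Rational(1, 152)) = Add(Rational(1, 152), Mul(Rational(1, 76), Pow(b, 2))))
Add(Function('N')(Function('J')(9, Add(Add(1, 4), 5))), 12092) = Add(Add(Rational(1, 152), Mul(Rational(1, 76), Pow(Mul(3, 9), 2))), 12092) = Add(Add(Rational(1, 152), Mul(Rational(1, 76), Pow(27, 2))), 12092) = Add(Add(Rational(1, 152), Mul(Rational(1, 76), 729)), 12092) = Add(Add(Rational(1, 152), Rational(729, 76)), 12092) = Add(Rational(1459, 152), 12092) = Rational(1839443, 152)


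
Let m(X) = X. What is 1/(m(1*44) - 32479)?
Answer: -1/32435 ≈ -3.0831e-5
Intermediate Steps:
1/(m(1*44) - 32479) = 1/(1*44 - 32479) = 1/(44 - 32479) = 1/(-32435) = -1/32435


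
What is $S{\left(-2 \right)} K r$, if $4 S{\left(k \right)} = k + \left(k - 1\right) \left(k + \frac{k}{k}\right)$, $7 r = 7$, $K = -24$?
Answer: $-6$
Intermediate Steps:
$r = 1$ ($r = \frac{1}{7} \cdot 7 = 1$)
$S{\left(k \right)} = \frac{k}{4} + \frac{\left(1 + k\right) \left(-1 + k\right)}{4}$ ($S{\left(k \right)} = \frac{k + \left(k - 1\right) \left(k + \frac{k}{k}\right)}{4} = \frac{k + \left(-1 + k\right) \left(k + 1\right)}{4} = \frac{k + \left(-1 + k\right) \left(1 + k\right)}{4} = \frac{k + \left(1 + k\right) \left(-1 + k\right)}{4} = \frac{k}{4} + \frac{\left(1 + k\right) \left(-1 + k\right)}{4}$)
$S{\left(-2 \right)} K r = \left(- \frac{1}{4} + \frac{1}{4} \left(-2\right) + \frac{\left(-2\right)^{2}}{4}\right) \left(-24\right) 1 = \left(- \frac{1}{4} - \frac{1}{2} + \frac{1}{4} \cdot 4\right) \left(-24\right) 1 = \left(- \frac{1}{4} - \frac{1}{2} + 1\right) \left(-24\right) 1 = \frac{1}{4} \left(-24\right) 1 = \left(-6\right) 1 = -6$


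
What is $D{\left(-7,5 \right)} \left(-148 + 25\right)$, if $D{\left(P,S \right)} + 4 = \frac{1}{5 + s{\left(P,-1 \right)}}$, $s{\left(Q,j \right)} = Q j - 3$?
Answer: $\frac{1435}{3} \approx 478.33$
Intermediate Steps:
$s{\left(Q,j \right)} = -3 + Q j$
$D{\left(P,S \right)} = -4 + \frac{1}{2 - P}$ ($D{\left(P,S \right)} = -4 + \frac{1}{5 + \left(-3 + P \left(-1\right)\right)} = -4 + \frac{1}{5 - \left(3 + P\right)} = -4 + \frac{1}{2 - P}$)
$D{\left(-7,5 \right)} \left(-148 + 25\right) = \frac{-7 + 4 \left(-7\right)}{2 - -7} \left(-148 + 25\right) = \frac{-7 - 28}{2 + 7} \left(-123\right) = \frac{1}{9} \left(-35\right) \left(-123\right) = \left(- \frac{35}{9}\right) \left(-123\right) = \frac{1435}{3}$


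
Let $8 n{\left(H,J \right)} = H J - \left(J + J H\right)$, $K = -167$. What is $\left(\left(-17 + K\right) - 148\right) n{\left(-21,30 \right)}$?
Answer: $1245$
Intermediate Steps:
$n{\left(H,J \right)} = - \frac{J}{8}$ ($n{\left(H,J \right)} = \frac{H J - \left(J + J H\right)}{8} = \frac{H J - \left(J + H J\right)}{8} = \frac{\left(-1\right) J}{8} = - \frac{J}{8}$)
$\left(\left(-17 + K\right) - 148\right) n{\left(-21,30 \right)} = \left(\left(-17 - 167\right) - 148\right) \left(\left(- \frac{1}{8}\right) 30\right) = \left(-184 - 148\right) \left(- \frac{15}{4}\right) = \left(-332\right) \left(- \frac{15}{4}\right) = 1245$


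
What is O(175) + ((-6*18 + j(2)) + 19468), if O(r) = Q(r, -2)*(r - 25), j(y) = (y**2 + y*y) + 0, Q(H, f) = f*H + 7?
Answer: -32082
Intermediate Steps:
Q(H, f) = 7 + H*f (Q(H, f) = H*f + 7 = 7 + H*f)
j(y) = 2*y**2 (j(y) = (y**2 + y**2) + 0 = 2*y**2 + 0 = 2*y**2)
O(r) = (-25 + r)*(7 - 2*r) (O(r) = (7 + r*(-2))*(r - 25) = (7 - 2*r)*(-25 + r) = (-25 + r)*(7 - 2*r))
O(175) + ((-6*18 + j(2)) + 19468) = (-25 + 175)*(7 - 2*175) + ((-6*18 + 2*2**2) + 19468) = 150*(7 - 350) + ((-108 + 2*4) + 19468) = 150*(-343) + ((-108 + 8) + 19468) = -51450 + (-100 + 19468) = -51450 + 19368 = -32082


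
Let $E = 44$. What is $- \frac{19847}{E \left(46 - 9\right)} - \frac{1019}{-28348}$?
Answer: $- \frac{35060239}{2884409} \approx -12.155$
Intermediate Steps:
$- \frac{19847}{E \left(46 - 9\right)} - \frac{1019}{-28348} = - \frac{19847}{44 \left(46 - 9\right)} - \frac{1019}{-28348} = - \frac{19847}{44 \cdot 37} - - \frac{1019}{28348} = - \frac{19847}{1628} + \frac{1019}{28348} = - \frac{35060239}{2884409}$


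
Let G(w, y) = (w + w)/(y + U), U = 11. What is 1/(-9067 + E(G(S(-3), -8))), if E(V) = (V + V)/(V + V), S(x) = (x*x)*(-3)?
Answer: -1/9066 ≈ -0.00011030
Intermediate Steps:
S(x) = -3*x**2 (S(x) = x**2*(-3) = -3*x**2)
G(w, y) = 2*w/(11 + y) (G(w, y) = (w + w)/(y + 11) = (2*w)/(11 + y) = 2*w/(11 + y))
E(V) = 1 (E(V) = (2*V)/((2*V)) = (2*V)*(1/(2*V)) = 1)
1/(-9067 + E(G(S(-3), -8))) = 1/(-9067 + 1) = 1/(-9066) = -1/9066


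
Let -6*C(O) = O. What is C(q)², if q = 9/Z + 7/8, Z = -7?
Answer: 529/112896 ≈ 0.0046857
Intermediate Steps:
q = -23/56 (q = 9/(-7) + 7/8 = 9*(-⅐) + 7*(⅛) = -9/7 + 7/8 = -23/56 ≈ -0.41071)
C(O) = -O/6
C(q)² = (-⅙*(-23/56))² = (23/336)² = 529/112896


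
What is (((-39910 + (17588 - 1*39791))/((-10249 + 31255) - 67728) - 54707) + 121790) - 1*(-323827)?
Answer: 18264159133/46722 ≈ 3.9091e+5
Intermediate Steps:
(((-39910 + (17588 - 1*39791))/((-10249 + 31255) - 67728) - 54707) + 121790) - 1*(-323827) = (((-39910 + (17588 - 39791))/(21006 - 67728) - 54707) + 121790) + 323827 = (((-39910 - 22203)/(-46722) - 54707) + 121790) + 323827 = ((-62113*(-1/46722) - 54707) + 121790) + 323827 = ((62113/46722 - 54707) + 121790) + 323827 = (-2555958341/46722 + 121790) + 323827 = 3134314039/46722 + 323827 = 18264159133/46722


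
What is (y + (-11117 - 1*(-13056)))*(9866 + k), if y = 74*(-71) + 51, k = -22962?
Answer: 42745344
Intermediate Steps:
y = -5203 (y = -5254 + 51 = -5203)
(y + (-11117 - 1*(-13056)))*(9866 + k) = (-5203 + (-11117 - 1*(-13056)))*(9866 - 22962) = (-5203 + (-11117 + 13056))*(-13096) = (-5203 + 1939)*(-13096) = -3264*(-13096) = 42745344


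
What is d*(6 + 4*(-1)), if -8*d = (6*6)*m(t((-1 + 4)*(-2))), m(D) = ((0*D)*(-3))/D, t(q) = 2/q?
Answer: 0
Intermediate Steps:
m(D) = 0 (m(D) = (0*(-3))/D = 0/D = 0)
d = 0 (d = -6*6*0/8 = -9*0/2 = -⅛*0 = 0)
d*(6 + 4*(-1)) = 0*(6 + 4*(-1)) = 0*(6 - 4) = 0*2 = 0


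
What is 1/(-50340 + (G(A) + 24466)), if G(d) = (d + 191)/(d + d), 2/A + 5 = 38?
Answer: -4/97191 ≈ -4.1156e-5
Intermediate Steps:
A = 2/33 (A = 2/(-5 + 38) = 2/33 ≈ 0.060606)
G(d) = (191 + d)/(2*d) (G(d) = (191 + d)/((2*d)) = (191 + d)*(1/(2*d)) = (191 + d)/(2*d))
1/(-50340 + (G(A) + 24466)) = 1/(-50340 + ((191 + 2/33)/(2*(2/33)) + 24466)) = 1/(-50340 + ((1/2)*(33/2)*(6305/33) + 24466)) = 1/(-50340 + (6305/4 + 24466)) = 1/(-50340 + 104169/4) = 1/(-97191/4) = -4/97191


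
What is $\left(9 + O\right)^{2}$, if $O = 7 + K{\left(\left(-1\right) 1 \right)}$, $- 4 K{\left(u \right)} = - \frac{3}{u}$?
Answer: $\frac{3721}{16} \approx 232.56$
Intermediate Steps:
$K{\left(u \right)} = \frac{3}{4 u}$ ($K{\left(u \right)} = - \frac{\left(-3\right) \frac{1}{u}}{4} = \frac{3}{4 u}$)
$O = \frac{25}{4}$ ($O = 7 + \frac{3}{4 \left(\left(-1\right) 1\right)} = 7 + \frac{3}{4 \left(-1\right)} = 7 + \frac{3}{4} \left(-1\right) = 7 - \frac{3}{4} = \frac{25}{4} \approx 6.25$)
$\left(9 + O\right)^{2} = \left(9 + \frac{25}{4}\right)^{2} = \left(\frac{61}{4}\right)^{2} = \frac{3721}{16}$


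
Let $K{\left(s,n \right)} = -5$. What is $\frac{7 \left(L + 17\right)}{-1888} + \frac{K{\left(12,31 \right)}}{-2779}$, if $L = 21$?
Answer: $- \frac{364887}{2623376} \approx -0.13909$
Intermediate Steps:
$\frac{7 \left(L + 17\right)}{-1888} + \frac{K{\left(12,31 \right)}}{-2779} = \frac{7 \left(21 + 17\right)}{-1888} - \frac{5}{-2779} = 7 \cdot 38 \left(- \frac{1}{1888}\right) - - \frac{5}{2779} = 266 \left(- \frac{1}{1888}\right) + \frac{5}{2779} = - \frac{133}{944} + \frac{5}{2779} = - \frac{364887}{2623376}$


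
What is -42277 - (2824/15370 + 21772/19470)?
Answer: -632597337461/14962695 ≈ -42278.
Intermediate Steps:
-42277 - (2824/15370 + 21772/19470) = -42277 - (2824*(1/15370) + 21772*(1/19470)) = -42277 - (1412/7685 + 10886/9735) = -42277 - 1*19480946/14962695 = -42277 - 19480946/14962695 = -632597337461/14962695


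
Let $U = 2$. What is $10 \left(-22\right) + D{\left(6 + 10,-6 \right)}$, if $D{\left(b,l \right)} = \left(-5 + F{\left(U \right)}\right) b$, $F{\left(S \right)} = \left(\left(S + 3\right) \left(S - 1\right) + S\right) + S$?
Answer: $-156$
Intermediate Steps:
$F{\left(S \right)} = 2 S + \left(-1 + S\right) \left(3 + S\right)$ ($F{\left(S \right)} = \left(\left(3 + S\right) \left(-1 + S\right) + S\right) + S = \left(\left(-1 + S\right) \left(3 + S\right) + S\right) + S = \left(S + \left(-1 + S\right) \left(3 + S\right)\right) + S = 2 S + \left(-1 + S\right) \left(3 + S\right)$)
$D{\left(b,l \right)} = 4 b$ ($D{\left(b,l \right)} = \left(-5 + \left(-3 + 2^{2} + 4 \cdot 2\right)\right) b = \left(-5 + \left(-3 + 4 + 8\right)\right) b = \left(-5 + 9\right) b = 4 b$)
$10 \left(-22\right) + D{\left(6 + 10,-6 \right)} = 10 \left(-22\right) + 4 \left(6 + 10\right) = -220 + 4 \cdot 16 = -220 + 64 = -156$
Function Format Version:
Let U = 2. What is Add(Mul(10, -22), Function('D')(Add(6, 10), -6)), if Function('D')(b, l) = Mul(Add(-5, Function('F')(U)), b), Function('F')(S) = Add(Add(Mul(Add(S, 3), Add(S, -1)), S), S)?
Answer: -156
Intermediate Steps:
Function('F')(S) = Add(Mul(2, S), Mul(Add(-1, S), Add(3, S))) (Function('F')(S) = Add(Add(Mul(Add(3, S), Add(-1, S)), S), S) = Add(Add(Mul(Add(-1, S), Add(3, S)), S), S) = Add(Add(S, Mul(Add(-1, S), Add(3, S))), S) = Add(Mul(2, S), Mul(Add(-1, S), Add(3, S))))
Function('D')(b, l) = Mul(4, b) (Function('D')(b, l) = Mul(Add(-5, Add(-3, Pow(2, 2), Mul(4, 2))), b) = Mul(Add(-5, Add(-3, 4, 8)), b) = Mul(Add(-5, 9), b) = Mul(4, b))
Add(Mul(10, -22), Function('D')(Add(6, 10), -6)) = Add(Mul(10, -22), Mul(4, Add(6, 10))) = Add(-220, Mul(4, 16)) = Add(-220, 64) = -156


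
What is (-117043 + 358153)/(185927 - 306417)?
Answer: -24111/12049 ≈ -2.0011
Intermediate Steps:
(-117043 + 358153)/(185927 - 306417) = 241110/(-120490) = 241110*(-1/120490) = -24111/12049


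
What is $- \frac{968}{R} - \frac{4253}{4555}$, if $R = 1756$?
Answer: $- \frac{2969377}{1999645} \approx -1.485$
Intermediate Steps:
$- \frac{968}{R} - \frac{4253}{4555} = - \frac{968}{1756} - \frac{4253}{4555} = \left(-968\right) \frac{1}{1756} - \frac{4253}{4555} = - \frac{242}{439} - \frac{4253}{4555} = - \frac{2969377}{1999645}$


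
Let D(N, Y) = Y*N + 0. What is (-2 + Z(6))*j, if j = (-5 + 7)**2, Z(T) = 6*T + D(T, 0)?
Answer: 136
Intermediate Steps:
D(N, Y) = N*Y (D(N, Y) = N*Y + 0 = N*Y)
Z(T) = 6*T (Z(T) = 6*T + T*0 = 6*T + 0 = 6*T)
j = 4 (j = 2**2 = 4)
(-2 + Z(6))*j = (-2 + 6*6)*4 = (-2 + 36)*4 = 34*4 = 136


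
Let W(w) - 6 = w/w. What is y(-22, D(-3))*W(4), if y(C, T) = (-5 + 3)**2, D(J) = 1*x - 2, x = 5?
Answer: 28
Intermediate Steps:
D(J) = 3 (D(J) = 1*5 - 2 = 5 - 2 = 3)
W(w) = 7 (W(w) = 6 + w/w = 6 + 1 = 7)
y(C, T) = 4 (y(C, T) = (-2)**2 = 4)
y(-22, D(-3))*W(4) = 4*7 = 28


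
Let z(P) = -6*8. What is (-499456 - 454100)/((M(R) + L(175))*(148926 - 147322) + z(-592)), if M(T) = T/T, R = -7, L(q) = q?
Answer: -238389/70564 ≈ -3.3783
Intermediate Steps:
z(P) = -48
M(T) = 1
(-499456 - 454100)/((M(R) + L(175))*(148926 - 147322) + z(-592)) = (-499456 - 454100)/((1 + 175)*(148926 - 147322) - 48) = -953556/(176*1604 - 48) = -953556/(282304 - 48) = -953556/282256 = -953556*1/282256 = -238389/70564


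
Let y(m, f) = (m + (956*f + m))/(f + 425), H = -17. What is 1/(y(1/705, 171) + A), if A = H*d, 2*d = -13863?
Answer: 105045/12406842743 ≈ 8.4667e-6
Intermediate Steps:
d = -13863/2 (d = (½)*(-13863) = -13863/2 ≈ -6931.5)
A = 235671/2 (A = -17*(-13863/2) = 235671/2 ≈ 1.1784e+5)
y(m, f) = (2*m + 956*f)/(425 + f) (y(m, f) = (m + (m + 956*f))/(425 + f) = (2*m + 956*f)/(425 + f))
1/(y(1/705, 171) + A) = 1/(2*(1/705 + 478*171)/(425 + 171) + 235671/2) = 1/(2*(1/705 + 81738)/596 + 235671/2) = 1/(2*(1/596)*(57625291/705) + 235671/2) = 1/(57625291/210090 + 235671/2) = 1/(12406842743/105045) = 105045/12406842743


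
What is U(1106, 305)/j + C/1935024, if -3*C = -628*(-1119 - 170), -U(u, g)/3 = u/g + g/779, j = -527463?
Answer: -2817527624687701/20208515297099220 ≈ -0.13942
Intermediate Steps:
U(u, g) = -3*g/779 - 3*u/g (U(u, g) = -3*(u/g + g/779) = -3*(g/779 + u/g) = -3*g/779 - 3*u/g)
C = -809492/3 (C = -(-628)*(-1119 - 170)/3 = -(-628)*(-1289)/3 = -⅓*809492 = -809492/3 ≈ -2.6983e+5)
U(1106, 305)/j + C/1935024 = (-3/779*305 - 3*1106/305)/(-527463) - 809492/3/1935024 = (-915/779 - 3*1106*1/305)*(-1/527463) - 809492/3*1/1935024 = (-915/779 - 3318/305)*(-1/527463) - 202373/1451268 = -2863797/237595*(-1/527463) - 202373/1451268 = 954599/41774190495 - 202373/1451268 = -2817527624687701/20208515297099220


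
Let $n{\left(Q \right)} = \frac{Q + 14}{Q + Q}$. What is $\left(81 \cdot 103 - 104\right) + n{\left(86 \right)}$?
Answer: $\frac{354302}{43} \approx 8239.6$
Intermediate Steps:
$n{\left(Q \right)} = \frac{14 + Q}{2 Q}$
$\left(81 \cdot 103 - 104\right) + n{\left(86 \right)} = \left(81 \cdot 103 - 104\right) + \frac{14 + 86}{2 \cdot 86} = \left(8343 - 104\right) + \frac{1}{2} \cdot \frac{1}{86} \cdot 100 = 8239 + \frac{25}{43} = \frac{354302}{43}$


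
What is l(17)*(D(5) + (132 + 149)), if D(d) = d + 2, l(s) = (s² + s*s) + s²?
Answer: 249696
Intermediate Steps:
l(s) = 3*s² (l(s) = (s² + s²) + s² = 2*s² + s² = 3*s²)
D(d) = 2 + d
l(17)*(D(5) + (132 + 149)) = (3*17²)*((2 + 5) + (132 + 149)) = (3*289)*(7 + 281) = 867*288 = 249696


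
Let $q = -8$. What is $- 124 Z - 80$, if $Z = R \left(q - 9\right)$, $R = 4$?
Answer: $8352$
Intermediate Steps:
$Z = -68$ ($Z = 4 \left(-8 - 9\right) = 4 \left(-17\right) = -68$)
$- 124 Z - 80 = \left(-124\right) \left(-68\right) - 80 = 8432 - 80 = 8352$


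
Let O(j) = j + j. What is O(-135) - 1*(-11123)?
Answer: 10853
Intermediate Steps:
O(j) = 2*j
O(-135) - 1*(-11123) = 2*(-135) - 1*(-11123) = -270 + 11123 = 10853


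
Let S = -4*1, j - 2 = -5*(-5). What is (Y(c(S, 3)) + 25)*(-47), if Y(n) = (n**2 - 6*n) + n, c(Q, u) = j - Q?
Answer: -39057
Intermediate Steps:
j = 27 (j = 2 - 5*(-5) = 2 + 25 = 27)
S = -4
c(Q, u) = 27 - Q
Y(n) = n**2 - 5*n
(Y(c(S, 3)) + 25)*(-47) = ((27 - 1*(-4))*(-5 + (27 - 1*(-4))) + 25)*(-47) = ((27 + 4)*(-5 + (27 + 4)) + 25)*(-47) = (31*(-5 + 31) + 25)*(-47) = (31*26 + 25)*(-47) = (806 + 25)*(-47) = 831*(-47) = -39057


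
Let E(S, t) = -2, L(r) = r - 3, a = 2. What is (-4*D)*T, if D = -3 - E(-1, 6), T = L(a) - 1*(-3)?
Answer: 8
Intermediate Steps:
L(r) = -3 + r
T = 2 (T = (-3 + 2) - 1*(-3) = -1 + 3 = 2)
D = -1 (D = -3 - 1*(-2) = -3 + 2 = -1)
(-4*D)*T = -4*(-1)*2 = 4*2 = 8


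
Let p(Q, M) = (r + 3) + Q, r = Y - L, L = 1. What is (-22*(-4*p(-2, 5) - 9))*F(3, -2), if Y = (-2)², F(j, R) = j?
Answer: 1650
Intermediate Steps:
Y = 4
r = 3 (r = 4 - 1*1 = 4 - 1 = 3)
p(Q, M) = 6 + Q (p(Q, M) = (3 + 3) + Q = 6 + Q)
(-22*(-4*p(-2, 5) - 9))*F(3, -2) = -22*(-4*(6 - 2) - 9)*3 = -22*(-4*4 - 9)*3 = -22*(-16 - 9)*3 = -22*(-25)*3 = 550*3 = 1650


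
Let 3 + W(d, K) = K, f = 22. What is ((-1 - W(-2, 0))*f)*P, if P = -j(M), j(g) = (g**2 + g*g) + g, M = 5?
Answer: -2420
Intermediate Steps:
W(d, K) = -3 + K
j(g) = g + 2*g**2 (j(g) = (g**2 + g**2) + g = 2*g**2 + g = g + 2*g**2)
P = -55 (P = -5*(1 + 2*5) = -5*(1 + 10) = -5*11 = -1*55 = -55)
((-1 - W(-2, 0))*f)*P = ((-1 - (-3 + 0))*22)*(-55) = ((-1 - 1*(-3))*22)*(-55) = ((-1 + 3)*22)*(-55) = (2*22)*(-55) = 44*(-55) = -2420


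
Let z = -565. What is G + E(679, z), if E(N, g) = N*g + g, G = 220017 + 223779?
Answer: 59596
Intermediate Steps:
G = 443796
E(N, g) = g + N*g
G + E(679, z) = 443796 - 565*(1 + 679) = 443796 - 565*680 = 443796 - 384200 = 59596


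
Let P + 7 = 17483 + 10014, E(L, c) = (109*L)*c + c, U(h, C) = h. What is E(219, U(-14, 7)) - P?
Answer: -361698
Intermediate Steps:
E(L, c) = c + 109*L*c (E(L, c) = 109*L*c + c = c + 109*L*c)
P = 27490 (P = -7 + (17483 + 10014) = -7 + 27497 = 27490)
E(219, U(-14, 7)) - P = -14*(1 + 109*219) - 1*27490 = -14*(1 + 23871) - 27490 = -14*23872 - 27490 = -334208 - 27490 = -361698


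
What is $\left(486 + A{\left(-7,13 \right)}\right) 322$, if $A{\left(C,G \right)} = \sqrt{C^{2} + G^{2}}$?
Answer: $156492 + 322 \sqrt{218} \approx 1.6125 \cdot 10^{5}$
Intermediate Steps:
$\left(486 + A{\left(-7,13 \right)}\right) 322 = \left(486 + \sqrt{\left(-7\right)^{2} + 13^{2}}\right) 322 = \left(486 + \sqrt{49 + 169}\right) 322 = \left(486 + \sqrt{218}\right) 322 = 156492 + 322 \sqrt{218}$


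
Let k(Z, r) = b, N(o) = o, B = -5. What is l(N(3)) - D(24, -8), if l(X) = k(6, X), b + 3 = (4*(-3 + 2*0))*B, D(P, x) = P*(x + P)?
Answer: -327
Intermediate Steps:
D(P, x) = P*(P + x)
b = 57 (b = -3 + (4*(-3 + 2*0))*(-5) = -3 + (4*(-3 + 0))*(-5) = -3 + (4*(-3))*(-5) = -3 - 12*(-5) = -3 + 60 = 57)
k(Z, r) = 57
l(X) = 57
l(N(3)) - D(24, -8) = 57 - 24*(24 - 8) = 57 - 24*16 = 57 - 1*384 = 57 - 384 = -327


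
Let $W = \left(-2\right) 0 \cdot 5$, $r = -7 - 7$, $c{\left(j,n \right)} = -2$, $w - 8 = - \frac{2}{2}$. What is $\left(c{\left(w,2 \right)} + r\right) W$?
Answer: $0$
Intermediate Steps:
$w = 7$ ($w = 8 - \frac{2}{2} = 8 - 1 = 7$)
$r = -14$
$W = 0$ ($W = 0 \cdot 5 = 0$)
$\left(c{\left(w,2 \right)} + r\right) W = \left(-2 - 14\right) 0 = \left(-16\right) 0 = 0$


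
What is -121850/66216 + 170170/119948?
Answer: -418460885/992809596 ≈ -0.42149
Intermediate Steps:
-121850/66216 + 170170/119948 = -121850*1/66216 + 170170*(1/119948) = -60925/33108 + 85085/59974 = -418460885/992809596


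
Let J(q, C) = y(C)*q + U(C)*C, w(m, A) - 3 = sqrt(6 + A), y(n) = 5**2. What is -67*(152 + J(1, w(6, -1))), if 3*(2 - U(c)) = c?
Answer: -35845/3 ≈ -11948.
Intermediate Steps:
y(n) = 25
U(c) = 2 - c/3
w(m, A) = 3 + sqrt(6 + A)
J(q, C) = 25*q + C*(2 - C/3) (J(q, C) = 25*q + (2 - C/3)*C = 25*q + C*(2 - C/3))
-67*(152 + J(1, w(6, -1))) = -67*(152 + (25*1 - (3 + sqrt(6 - 1))*(-6 + (3 + sqrt(6 - 1)))/3)) = -67*(152 + (25 - (3 + sqrt(5))*(-6 + (3 + sqrt(5)))/3)) = -67*(152 + (25 - (3 + sqrt(5))*(-3 + sqrt(5))/3)) = -67*(152 + (25 - (-3 + sqrt(5))*(3 + sqrt(5))/3)) = -67*(177 - (-3 + sqrt(5))*(3 + sqrt(5))/3) = -11859 + 67*(-3 + sqrt(5))*(3 + sqrt(5))/3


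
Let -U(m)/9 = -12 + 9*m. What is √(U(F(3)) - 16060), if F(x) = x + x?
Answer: I*√16438 ≈ 128.21*I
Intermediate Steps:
F(x) = 2*x
U(m) = 108 - 81*m (U(m) = -9*(-12 + 9*m) = 108 - 81*m)
√(U(F(3)) - 16060) = √((108 - 162*3) - 16060) = √((108 - 81*6) - 16060) = √((108 - 486) - 16060) = √(-378 - 16060) = √(-16438) = I*√16438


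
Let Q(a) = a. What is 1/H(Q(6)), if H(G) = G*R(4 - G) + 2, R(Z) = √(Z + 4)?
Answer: -1/34 + 3*√2/34 ≈ 0.095372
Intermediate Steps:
R(Z) = √(4 + Z)
H(G) = 2 + G*√(8 - G) (H(G) = G*√(4 + (4 - G)) + 2 = G*√(8 - G) + 2 = 2 + G*√(8 - G))
1/H(Q(6)) = 1/(2 + 6*√(8 - 1*6)) = 1/(2 + 6*√(8 - 6)) = 1/(2 + 6*√2)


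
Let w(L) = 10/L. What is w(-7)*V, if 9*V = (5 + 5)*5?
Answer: -500/63 ≈ -7.9365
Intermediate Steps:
V = 50/9 (V = ((5 + 5)*5)/9 = (10*5)/9 = (1/9)*50 = 50/9 ≈ 5.5556)
w(-7)*V = (10/(-7))*(50/9) = (10*(-1/7))*(50/9) = -10/7*50/9 = -500/63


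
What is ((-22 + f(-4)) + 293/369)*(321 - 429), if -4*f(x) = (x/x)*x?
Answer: 89472/41 ≈ 2182.2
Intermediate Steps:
f(x) = -x/4 (f(x) = -x/x*x/4 = -x/4)
((-22 + f(-4)) + 293/369)*(321 - 429) = ((-22 - ¼*(-4)) + 293/369)*(321 - 429) = ((-22 + 1) + 293*(1/369))*(-108) = (-21 + 293/369)*(-108) = -7456/369*(-108) = 89472/41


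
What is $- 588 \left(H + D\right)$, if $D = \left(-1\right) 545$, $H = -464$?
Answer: $593292$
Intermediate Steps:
$D = -545$
$- 588 \left(H + D\right) = - 588 \left(-464 - 545\right) = \left(-588\right) \left(-1009\right) = 593292$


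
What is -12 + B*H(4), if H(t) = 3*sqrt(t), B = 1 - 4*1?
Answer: -30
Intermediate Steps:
B = -3 (B = 1 - 4 = -3)
-12 + B*H(4) = -12 - 9*sqrt(4) = -12 - 9*2 = -12 - 3*6 = -12 - 18 = -30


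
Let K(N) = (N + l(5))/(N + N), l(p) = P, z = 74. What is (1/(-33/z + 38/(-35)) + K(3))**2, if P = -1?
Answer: 14462809/141633801 ≈ 0.10211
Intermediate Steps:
l(p) = -1
K(N) = (-1 + N)/(2*N) (K(N) = (N - 1)/(N + N) = (-1 + N)/((2*N)) = (-1 + N)*(1/(2*N)) = (-1 + N)/(2*N))
(1/(-33/z + 38/(-35)) + K(3))**2 = (1/(-33/74 + 38/(-35)) + (1/2)*(-1 + 3)/3)**2 = (1/(-33*1/74 + 38*(-1/35)) + (1/2)*(1/3)*2)**2 = (1/(-33/74 - 38/35) + 1/3)**2 = (1/(-3967/2590) + 1/3)**2 = (-2590/3967 + 1/3)**2 = (-3803/11901)**2 = 14462809/141633801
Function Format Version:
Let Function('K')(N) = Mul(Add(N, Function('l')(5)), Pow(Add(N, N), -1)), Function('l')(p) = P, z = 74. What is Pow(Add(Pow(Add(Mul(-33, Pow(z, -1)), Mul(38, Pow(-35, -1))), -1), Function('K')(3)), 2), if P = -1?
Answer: Rational(14462809, 141633801) ≈ 0.10211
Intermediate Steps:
Function('l')(p) = -1
Function('K')(N) = Mul(Rational(1, 2), Pow(N, -1), Add(-1, N)) (Function('K')(N) = Mul(Add(N, -1), Pow(Add(N, N), -1)) = Mul(Add(-1, N), Pow(Mul(2, N), -1)) = Mul(Add(-1, N), Mul(Rational(1, 2), Pow(N, -1))) = Mul(Rational(1, 2), Pow(N, -1), Add(-1, N)))
Pow(Add(Pow(Add(Mul(-33, Pow(z, -1)), Mul(38, Pow(-35, -1))), -1), Function('K')(3)), 2) = Pow(Add(Pow(Add(Mul(-33, Pow(74, -1)), Mul(38, Pow(-35, -1))), -1), Mul(Rational(1, 2), Pow(3, -1), Add(-1, 3))), 2) = Pow(Add(Pow(Add(Mul(-33, Rational(1, 74)), Mul(38, Rational(-1, 35))), -1), Mul(Rational(1, 2), Rational(1, 3), 2)), 2) = Pow(Add(Pow(Add(Rational(-33, 74), Rational(-38, 35)), -1), Rational(1, 3)), 2) = Pow(Add(Pow(Rational(-3967, 2590), -1), Rational(1, 3)), 2) = Pow(Add(Rational(-2590, 3967), Rational(1, 3)), 2) = Pow(Rational(-3803, 11901), 2) = Rational(14462809, 141633801)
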